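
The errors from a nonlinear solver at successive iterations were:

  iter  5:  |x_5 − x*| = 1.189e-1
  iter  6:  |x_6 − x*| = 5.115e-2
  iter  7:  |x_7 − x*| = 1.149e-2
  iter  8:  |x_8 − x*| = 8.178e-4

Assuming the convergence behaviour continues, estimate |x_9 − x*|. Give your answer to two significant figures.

First estimate the order: p ≈ ln(|x_8 − x*|/|x_7 − x*|) / ln(|x_7 − x*|/|x_6 − x*|) = ln(8.178e-4/1.149e-2)/ln(1.149e-2/5.115e-2) = ln(0.0711749)/ln(0.224633) ≈ 1.7697.
Then |x_9 − x*| ≈ |x_8 − x*|·(|x_8 − x*|/|x_7 − x*|)^p = 8.178e-4·(0.0711749)^1.7697 = 8.178e-4·0.00931028 ≈ 7.614e-06.

7.6e-6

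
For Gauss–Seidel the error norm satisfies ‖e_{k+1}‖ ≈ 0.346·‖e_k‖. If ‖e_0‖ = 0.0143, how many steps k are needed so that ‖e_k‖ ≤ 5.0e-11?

After k steps, ‖e_k‖ ≈ 0.0143·0.346^k.
Need 0.346^k ≤ 5.0e-11/0.0143 = 3.4965e-09.
k ≥ ln(3.4965e-09)/ln(0.346) = -19.4715/-1.06132 = 18.346.
Smallest integer k = 19.

19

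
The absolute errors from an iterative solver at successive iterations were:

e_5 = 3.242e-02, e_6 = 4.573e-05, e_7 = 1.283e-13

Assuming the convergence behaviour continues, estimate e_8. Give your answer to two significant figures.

2.8e-39

First estimate the order: p ≈ ln(e_7/e_6) / ln(e_6/e_5) = ln(1.283e-13/4.573e-05)/ln(4.573e-05/3.242e-02) = ln(2.8056e-09)/ln(0.00141055) ≈ 3.0000.
Then e_8 ≈ e_7·(e_7/e_6)^p = 1.283e-13·(2.8056e-09)^3.0000 = 1.283e-13·2.2084e-26 ≈ 2.833e-39.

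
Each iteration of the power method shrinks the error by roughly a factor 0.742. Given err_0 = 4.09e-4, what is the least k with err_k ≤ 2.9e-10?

48

After k steps, err_k ≈ 4.09e-4·0.742^k.
Need 0.742^k ≤ 2.9e-10/4.09e-4 = 7.09046e-07.
k ≥ ln(7.09046e-07)/ln(0.742) = -14.1593/-0.29841 = 47.449.
Smallest integer k = 48.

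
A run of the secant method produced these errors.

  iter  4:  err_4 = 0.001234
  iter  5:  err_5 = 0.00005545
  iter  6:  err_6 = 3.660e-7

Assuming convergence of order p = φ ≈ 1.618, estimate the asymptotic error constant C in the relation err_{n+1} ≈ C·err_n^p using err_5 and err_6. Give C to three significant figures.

2.82

C ≈ err_6 / err_5^1.618
  = 3.660e-7 / (0.00005545)^1.618
  = 3.660e-7 / 1.29907e-07 ≈ 2.8174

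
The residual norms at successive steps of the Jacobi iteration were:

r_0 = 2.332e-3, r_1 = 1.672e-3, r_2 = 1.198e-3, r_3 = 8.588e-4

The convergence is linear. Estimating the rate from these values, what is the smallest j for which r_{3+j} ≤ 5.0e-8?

Rate ρ ≈ r_3/r_2 = 8.588e-4/1.198e-3 = 0.7169.
After j more steps, r_{3+j} ≈ 8.588e-4·ρ^j; need ρ^j ≤ 5.0e-8/8.588e-4 = 5.82208e-05.
j ≥ ln(5.82208e-05)/ln(0.7169) = -9.7513/-0.33282 = 29.299.
So 30 more iterations are needed.

30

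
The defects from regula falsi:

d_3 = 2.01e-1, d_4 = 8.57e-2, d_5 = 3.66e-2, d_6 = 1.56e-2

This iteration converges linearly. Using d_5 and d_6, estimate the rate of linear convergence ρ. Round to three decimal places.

ρ ≈ d_6/d_5 = 1.56e-2/3.66e-2 = 0.42623

0.426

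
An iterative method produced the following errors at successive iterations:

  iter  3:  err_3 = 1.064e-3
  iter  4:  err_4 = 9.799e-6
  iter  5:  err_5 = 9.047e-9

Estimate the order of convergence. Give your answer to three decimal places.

p ≈ ln(err_5/err_4) / ln(err_4/err_3)
  = ln(9.047e-9/9.799e-6) / ln(9.799e-6/1.064e-3)
  = ln(0.000923257) / ln(0.00920959)
  = -6.987603 / -4.687510 ≈ 1.490685

1.491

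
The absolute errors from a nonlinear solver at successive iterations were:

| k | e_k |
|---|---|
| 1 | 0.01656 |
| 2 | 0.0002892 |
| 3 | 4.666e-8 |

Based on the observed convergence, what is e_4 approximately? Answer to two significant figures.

First estimate the order: p ≈ ln(e_3/e_2) / ln(e_2/e_1) = ln(4.666e-8/0.0002892)/ln(0.0002892/0.01656) = ln(0.000161342)/ln(0.0174638) ≈ 2.1573.
Then e_4 ≈ e_3·(e_3/e_2)^p = 4.666e-8·(0.000161342)^2.1573 = 4.666e-8·6.59134e-09 ≈ 3.076e-16.

3.1e-16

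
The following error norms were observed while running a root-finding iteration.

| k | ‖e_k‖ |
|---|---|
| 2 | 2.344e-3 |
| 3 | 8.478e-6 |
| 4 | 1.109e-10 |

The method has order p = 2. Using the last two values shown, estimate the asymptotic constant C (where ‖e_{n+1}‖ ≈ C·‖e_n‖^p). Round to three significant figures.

1.54

C ≈ ‖e_4‖ / ‖e_3‖^2
  = 1.109e-10 / (8.478e-6)^2
  = 1.109e-10 / 7.18765e-11 ≈ 1.5429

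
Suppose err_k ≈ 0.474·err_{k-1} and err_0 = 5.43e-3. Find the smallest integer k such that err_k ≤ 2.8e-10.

After k steps, err_k ≈ 5.43e-3·0.474^k.
Need 0.474^k ≤ 2.8e-10/5.43e-3 = 5.15654e-08.
k ≥ ln(5.15654e-08)/ln(0.474) = -16.7804/-0.74655 = 22.477.
Smallest integer k = 23.

23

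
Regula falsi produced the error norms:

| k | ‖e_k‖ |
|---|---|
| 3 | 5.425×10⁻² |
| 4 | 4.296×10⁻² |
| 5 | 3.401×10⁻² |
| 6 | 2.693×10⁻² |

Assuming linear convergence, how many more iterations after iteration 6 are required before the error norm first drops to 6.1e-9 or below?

Rate ρ ≈ ‖e_6‖/‖e_5‖ = 2.693×10⁻²/3.401×10⁻² = 0.7918.
After j more steps, ‖e_{6+j}‖ ≈ 2.693×10⁻²·ρ^j; need ρ^j ≤ 6.1e-9/2.693×10⁻² = 2.26513e-07.
j ≥ ln(2.26513e-07)/ln(0.7918) = -15.3005/-0.23345 = 65.541.
So 66 more iterations are needed.

66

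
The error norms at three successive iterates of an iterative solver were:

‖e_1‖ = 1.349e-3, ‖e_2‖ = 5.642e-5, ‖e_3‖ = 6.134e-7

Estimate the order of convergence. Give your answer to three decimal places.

1.424

p ≈ ln(‖e_3‖/‖e_2‖) / ln(‖e_2‖/‖e_1‖)
  = ln(6.134e-7/5.642e-5) / ln(5.642e-5/1.349e-3)
  = ln(0.010872) / ln(0.0418236)
  = -4.521565 / -3.174295 ≈ 1.424431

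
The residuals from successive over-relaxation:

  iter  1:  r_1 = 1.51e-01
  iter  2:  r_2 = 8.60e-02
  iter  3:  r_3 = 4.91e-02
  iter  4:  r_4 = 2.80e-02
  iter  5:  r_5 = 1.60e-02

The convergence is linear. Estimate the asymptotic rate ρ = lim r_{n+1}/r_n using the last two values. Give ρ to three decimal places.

ρ ≈ r_5/r_4 = 1.60e-02/2.80e-02 = 0.57143

0.571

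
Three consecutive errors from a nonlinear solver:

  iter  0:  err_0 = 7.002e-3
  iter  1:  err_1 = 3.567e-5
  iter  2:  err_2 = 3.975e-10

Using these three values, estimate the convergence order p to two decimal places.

2.16

p ≈ ln(err_2/err_1) / ln(err_1/err_0)
  = ln(3.975e-10/3.567e-5) / ln(3.567e-5/7.002e-3)
  = ln(1.11438e-05) / ln(0.00509426)
  = -11.40463 / -5.27964 ≈ 2.16012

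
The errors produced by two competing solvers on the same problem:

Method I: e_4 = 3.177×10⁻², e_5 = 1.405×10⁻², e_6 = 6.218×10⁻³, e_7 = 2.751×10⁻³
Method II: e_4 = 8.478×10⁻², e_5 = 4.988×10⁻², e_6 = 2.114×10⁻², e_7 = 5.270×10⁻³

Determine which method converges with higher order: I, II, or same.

Method I: p ≈ ln(2.751×10⁻³/6.218×10⁻³)/ln(6.218×10⁻³/1.405×10⁻²) ≈ 1.00.
Method II: p ≈ ln(5.270×10⁻³/2.114×10⁻²)/ln(2.114×10⁻²/4.988×10⁻²) ≈ 1.62.
Method II has the higher order (≈1.6 vs ≈1.0).

II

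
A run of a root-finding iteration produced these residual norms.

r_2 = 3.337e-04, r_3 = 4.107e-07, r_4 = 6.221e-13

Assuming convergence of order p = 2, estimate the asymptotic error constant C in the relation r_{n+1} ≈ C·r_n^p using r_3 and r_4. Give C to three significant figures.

3.69

C ≈ r_4 / r_3^2
  = 6.221e-13 / (4.107e-07)^2
  = 6.221e-13 / 1.68674e-13 ≈ 3.6882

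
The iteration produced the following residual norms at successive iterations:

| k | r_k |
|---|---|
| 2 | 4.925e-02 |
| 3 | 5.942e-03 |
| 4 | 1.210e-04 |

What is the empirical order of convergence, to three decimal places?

p ≈ ln(r_4/r_3) / ln(r_3/r_2)
  = ln(1.210e-04/5.942e-03) / ln(5.942e-03/4.925e-02)
  = ln(0.0203635) / ln(0.12065)
  = -3.894011 / -2.114861 ≈ 1.841261

1.841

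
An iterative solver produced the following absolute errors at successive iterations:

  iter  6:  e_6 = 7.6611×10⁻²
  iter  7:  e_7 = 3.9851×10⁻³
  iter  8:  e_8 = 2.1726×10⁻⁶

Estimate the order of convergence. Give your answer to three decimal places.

p ≈ ln(e_8/e_7) / ln(e_7/e_6)
  = ln(2.1726×10⁻⁶/3.9851×10⁻³) / ln(3.9851×10⁻³/7.6611×10⁻²)
  = ln(0.000545181) / ln(0.0520173)
  = -7.514393 / -2.956179 ≈ 2.541928

2.542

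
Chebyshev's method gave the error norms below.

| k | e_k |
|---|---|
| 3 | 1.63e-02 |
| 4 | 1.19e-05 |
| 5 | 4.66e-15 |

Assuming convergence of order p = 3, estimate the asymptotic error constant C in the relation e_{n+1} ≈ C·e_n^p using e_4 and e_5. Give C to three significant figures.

C ≈ e_5 / e_4^3
  = 4.66e-15 / (1.19e-05)^3
  = 4.66e-15 / 1.68516e-15 ≈ 2.7653

2.77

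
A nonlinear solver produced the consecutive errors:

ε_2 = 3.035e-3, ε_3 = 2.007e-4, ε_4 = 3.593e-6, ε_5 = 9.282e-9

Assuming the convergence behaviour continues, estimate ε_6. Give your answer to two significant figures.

1.4e-12

First estimate the order: p ≈ ln(ε_5/ε_4) / ln(ε_4/ε_3) = ln(9.282e-9/3.593e-6)/ln(3.593e-6/2.007e-4) = ln(0.00258336)/ln(0.0179023) ≈ 1.4812.
Then ε_6 ≈ ε_5·(ε_5/ε_4)^p = 9.282e-9·(0.00258336)^1.4812 = 9.282e-9·0.000146868 ≈ 1.363e-12.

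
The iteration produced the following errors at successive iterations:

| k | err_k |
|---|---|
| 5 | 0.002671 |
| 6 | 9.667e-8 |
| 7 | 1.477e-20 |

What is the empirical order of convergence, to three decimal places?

p ≈ ln(err_7/err_6) / ln(err_6/err_5)
  = ln(1.477e-20/9.667e-8) / ln(9.667e-8/0.002671)
  = ln(1.52788e-13) / ln(3.61924e-05)
  = -29.509725 / -10.226661 ≈ 2.885568

2.886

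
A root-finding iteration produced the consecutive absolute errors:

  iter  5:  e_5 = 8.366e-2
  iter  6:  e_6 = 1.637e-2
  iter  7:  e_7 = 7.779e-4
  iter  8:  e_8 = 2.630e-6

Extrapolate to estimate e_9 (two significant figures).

First estimate the order: p ≈ ln(e_8/e_7) / ln(e_7/e_6) = ln(2.630e-6/7.779e-4)/ln(7.779e-4/1.637e-2) = ln(0.0033809)/ln(0.0475199) ≈ 1.8675.
Then e_9 ≈ e_8·(e_8/e_7)^p = 2.630e-6·(0.0033809)^1.8675 = 2.630e-6·2.42923e-05 ≈ 6.389e-11.

6.4e-11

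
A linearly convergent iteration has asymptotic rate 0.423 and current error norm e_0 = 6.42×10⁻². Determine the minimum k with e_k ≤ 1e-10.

24

After k steps, e_k ≈ 6.42×10⁻²·0.423^k.
Need 0.423^k ≤ 1e-10/6.42×10⁻² = 1.55763e-09.
k ≥ ln(1.55763e-09)/ln(0.423) = -20.2801/-0.86038 = 23.571.
Smallest integer k = 24.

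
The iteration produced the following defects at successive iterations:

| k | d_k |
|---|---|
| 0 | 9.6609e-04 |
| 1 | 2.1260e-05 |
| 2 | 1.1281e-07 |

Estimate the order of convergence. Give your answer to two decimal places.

1.37

p ≈ ln(d_2/d_1) / ln(d_1/d_0)
  = ln(1.1281e-07/2.1260e-05) / ln(2.1260e-05/9.6609e-04)
  = ln(0.00530621) / ln(0.0220062)
  = -5.23888 / -3.81643 ≈ 1.37272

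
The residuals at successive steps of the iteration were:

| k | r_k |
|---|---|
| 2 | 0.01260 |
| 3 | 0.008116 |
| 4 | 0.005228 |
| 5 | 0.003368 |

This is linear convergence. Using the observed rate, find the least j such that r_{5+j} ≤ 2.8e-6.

Rate ρ ≈ r_5/r_4 = 0.003368/0.005228 = 0.6442.
After j more steps, r_{5+j} ≈ 0.003368·ρ^j; need ρ^j ≤ 2.8e-6/0.003368 = 0.000831354.
j ≥ ln(0.000831354)/ln(0.6442) = -7.0925/-0.43975 = 16.128.
So 17 more iterations are needed.

17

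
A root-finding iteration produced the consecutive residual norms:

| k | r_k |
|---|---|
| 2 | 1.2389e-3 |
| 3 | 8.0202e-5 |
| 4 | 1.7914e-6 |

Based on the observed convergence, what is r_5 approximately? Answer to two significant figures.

First estimate the order: p ≈ ln(r_4/r_3) / ln(r_3/r_2) = ln(1.7914e-6/8.0202e-5)/ln(8.0202e-5/1.2389e-3) = ln(0.0223361)/ln(0.0647365) ≈ 1.3887.
Then r_5 ≈ r_4·(r_4/r_3)^p = 1.7914e-6·(0.0223361)^1.3887 = 1.7914e-6·0.00509644 ≈ 9.13e-09.

9.1e-9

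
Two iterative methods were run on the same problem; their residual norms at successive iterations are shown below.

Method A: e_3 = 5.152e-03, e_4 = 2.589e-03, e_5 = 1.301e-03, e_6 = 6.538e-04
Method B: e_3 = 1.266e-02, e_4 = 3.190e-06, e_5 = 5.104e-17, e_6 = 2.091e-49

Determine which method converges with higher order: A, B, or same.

Method A: p ≈ ln(6.538e-04/1.301e-03)/ln(1.301e-03/2.589e-03) ≈ 1.00.
Method B: p ≈ ln(2.091e-49/5.104e-17)/ln(5.104e-17/3.190e-06) ≈ 3.00.
Method B has the higher order (≈3.0 vs ≈1.0).

B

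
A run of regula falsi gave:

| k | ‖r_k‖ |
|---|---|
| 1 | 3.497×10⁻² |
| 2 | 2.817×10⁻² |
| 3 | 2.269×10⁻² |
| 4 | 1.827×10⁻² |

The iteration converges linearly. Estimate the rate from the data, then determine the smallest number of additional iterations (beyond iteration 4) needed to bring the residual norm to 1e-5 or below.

35

Rate ρ ≈ ‖r_4‖/‖r_3‖ = 1.827×10⁻²/2.269×10⁻² = 0.8052.
After j more steps, ‖r_{4+j}‖ ≈ 1.827×10⁻²·ρ^j; need ρ^j ≤ 1e-5/1.827×10⁻² = 0.000547345.
j ≥ ln(0.000547345)/ln(0.8052) = -7.5104/-0.21666 = 34.664.
So 35 more iterations are needed.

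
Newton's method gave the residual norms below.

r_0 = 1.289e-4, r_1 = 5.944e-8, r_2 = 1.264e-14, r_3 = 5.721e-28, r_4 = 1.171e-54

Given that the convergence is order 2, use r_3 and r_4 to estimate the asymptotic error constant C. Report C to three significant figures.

3.58

C ≈ r_4 / r_3^2
  = 1.171e-54 / (5.721e-28)^2
  = 1.171e-54 / 3.27298e-55 ≈ 3.5778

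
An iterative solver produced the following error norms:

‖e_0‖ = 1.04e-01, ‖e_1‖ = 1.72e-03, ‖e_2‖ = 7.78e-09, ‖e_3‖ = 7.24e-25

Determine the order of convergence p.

Consecutive ratios: ‖e_3‖/‖e_2‖ = 7.24e-25/7.78e-09 = 9.30591e-17, ‖e_2‖/‖e_1‖ = 7.78e-09/1.72e-03 = 4.52326e-06.
p ≈ ln(9.30591e-17)/ln(4.52326e-06) = -36.9133/-12.3063 ≈ 3.00.
So the convergence is cubic (order 3).

3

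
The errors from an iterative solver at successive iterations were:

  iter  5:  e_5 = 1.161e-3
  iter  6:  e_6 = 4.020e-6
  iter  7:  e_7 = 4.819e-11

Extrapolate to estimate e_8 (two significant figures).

First estimate the order: p ≈ ln(e_7/e_6) / ln(e_6/e_5) = ln(4.819e-11/4.020e-6)/ln(4.020e-6/1.161e-3) = ln(1.19876e-05)/ln(0.00346253) ≈ 2.0000.
Then e_8 ≈ e_7·(e_7/e_6)^p = 4.819e-11·(1.19876e-05)^2.0000 = 4.819e-11·1.43703e-10 ≈ 6.925e-21.

6.9e-21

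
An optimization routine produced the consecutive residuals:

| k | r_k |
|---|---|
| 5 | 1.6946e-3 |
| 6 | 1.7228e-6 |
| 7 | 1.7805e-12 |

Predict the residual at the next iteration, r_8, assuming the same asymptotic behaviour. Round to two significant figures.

1.9e-24

First estimate the order: p ≈ ln(r_7/r_6) / ln(r_6/r_5) = ln(1.7805e-12/1.7228e-6)/ln(1.7228e-6/1.6946e-3) = ln(1.03349e-06)/ln(0.00101664) ≈ 2.0000.
Then r_8 ≈ r_7·(r_7/r_6)^p = 1.7805e-12·(1.03349e-06)^2.0000 = 1.7805e-12·1.0681e-12 ≈ 1.902e-24.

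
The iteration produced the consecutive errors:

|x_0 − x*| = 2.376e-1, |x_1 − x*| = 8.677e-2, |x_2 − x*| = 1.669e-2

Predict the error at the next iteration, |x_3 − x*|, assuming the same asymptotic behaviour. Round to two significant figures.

First estimate the order: p ≈ ln(|x_2 − x*|/|x_1 − x*|) / ln(|x_1 − x*|/|x_0 − x*|) = ln(1.669e-2/8.677e-2)/ln(8.677e-2/2.376e-1) = ln(0.192348)/ln(0.365194) ≈ 1.6365.
Then |x_3 − x*| ≈ |x_2 − x*|·(|x_2 − x*|/|x_1 − x*|)^p = 1.669e-2·(0.192348)^1.6365 = 1.669e-2·0.0673611 ≈ 0.001124.

1.1e-3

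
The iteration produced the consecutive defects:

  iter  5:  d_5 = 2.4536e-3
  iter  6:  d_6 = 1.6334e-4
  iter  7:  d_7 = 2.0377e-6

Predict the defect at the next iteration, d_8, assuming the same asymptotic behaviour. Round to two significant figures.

First estimate the order: p ≈ ln(d_7/d_6) / ln(d_6/d_5) = ln(2.0377e-6/1.6334e-4)/ln(1.6334e-4/2.4536e-3) = ln(0.0124752)/ln(0.0665716) ≈ 1.6180.
Then d_8 ≈ d_7·(d_7/d_6)^p = 2.0377e-6·(0.0124752)^1.6180 = 2.0377e-6·0.000830625 ≈ 1.693e-09.

1.7e-9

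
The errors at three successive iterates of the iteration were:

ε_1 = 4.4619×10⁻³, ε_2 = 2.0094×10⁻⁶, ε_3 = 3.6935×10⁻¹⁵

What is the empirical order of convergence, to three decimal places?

p ≈ ln(ε_3/ε_2) / ln(ε_2/ε_1)
  = ln(3.6935×10⁻¹⁵/2.0094×10⁻⁶) / ln(2.0094×10⁻⁶/4.4619×10⁻³)
  = ln(1.83811e-09) / ln(0.000450346)
  = -20.114528 / -7.705494 ≈ 2.610414

2.610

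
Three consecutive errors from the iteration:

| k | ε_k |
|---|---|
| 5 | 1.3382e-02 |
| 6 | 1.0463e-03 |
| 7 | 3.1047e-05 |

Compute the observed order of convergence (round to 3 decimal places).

1.380

p ≈ ln(ε_7/ε_6) / ln(ε_6/ε_5)
  = ln(3.1047e-05/1.0463e-03) / ln(1.0463e-03/1.3382e-02)
  = ln(0.0296731) / ln(0.0781871)
  = -3.517514 / -2.548651 ≈ 1.380147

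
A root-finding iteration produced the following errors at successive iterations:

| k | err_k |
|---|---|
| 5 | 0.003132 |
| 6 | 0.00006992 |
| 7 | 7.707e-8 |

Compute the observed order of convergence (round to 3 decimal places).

p ≈ ln(err_7/err_6) / ln(err_6/err_5)
  = ln(7.707e-8/0.00006992) / ln(0.00006992/0.003132)
  = ln(0.00110226) / ln(0.0223244)
  = -6.810393 / -3.802075 ≈ 1.791231

1.791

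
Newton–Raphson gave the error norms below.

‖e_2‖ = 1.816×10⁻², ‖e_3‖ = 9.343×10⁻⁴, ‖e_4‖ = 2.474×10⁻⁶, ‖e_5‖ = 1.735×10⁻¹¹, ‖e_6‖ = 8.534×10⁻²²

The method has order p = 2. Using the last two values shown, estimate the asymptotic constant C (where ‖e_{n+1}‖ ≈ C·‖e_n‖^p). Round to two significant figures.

2.8

C ≈ ‖e_6‖ / ‖e_5‖^2
  = 8.534×10⁻²² / (1.735×10⁻¹¹)^2
  = 8.534×10⁻²² / 3.01023e-22 ≈ 2.835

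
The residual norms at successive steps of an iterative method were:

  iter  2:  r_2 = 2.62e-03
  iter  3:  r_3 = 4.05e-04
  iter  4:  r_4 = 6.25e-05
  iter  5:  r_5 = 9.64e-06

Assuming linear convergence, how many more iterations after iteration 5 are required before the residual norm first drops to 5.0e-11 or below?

7

Rate ρ ≈ r_5/r_4 = 9.64e-06/6.25e-05 = 0.1542.
After j more steps, r_{5+j} ≈ 9.64e-06·ρ^j; need ρ^j ≤ 5.0e-11/9.64e-06 = 5.18672e-06.
j ≥ ln(5.18672e-06)/ln(0.1542) = -12.1694/-1.86950 = 6.509.
So 7 more iterations are needed.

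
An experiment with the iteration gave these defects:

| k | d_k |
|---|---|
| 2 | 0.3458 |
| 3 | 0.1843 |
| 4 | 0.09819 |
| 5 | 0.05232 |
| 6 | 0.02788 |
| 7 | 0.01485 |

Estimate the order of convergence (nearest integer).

1

Consecutive ratios: d_7/d_6 = 0.01485/0.02788 = 0.53264, d_6/d_5 = 0.02788/0.05232 = 0.532875.
p ≈ ln(0.53264)/ln(0.532875) = -0.6299/-0.6295 ≈ 1.00.
So the convergence is linear (order 1).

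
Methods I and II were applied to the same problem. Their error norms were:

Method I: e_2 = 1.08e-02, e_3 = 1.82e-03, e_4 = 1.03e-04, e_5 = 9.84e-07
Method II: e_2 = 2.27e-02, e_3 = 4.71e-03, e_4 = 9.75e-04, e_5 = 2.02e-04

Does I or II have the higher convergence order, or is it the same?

Method I: p ≈ ln(9.84e-07/1.03e-04)/ln(1.03e-04/1.82e-03) ≈ 1.62.
Method II: p ≈ ln(2.02e-04/9.75e-04)/ln(9.75e-04/4.71e-03) ≈ 1.00.
Method I has the higher order (≈1.6 vs ≈1.0).

I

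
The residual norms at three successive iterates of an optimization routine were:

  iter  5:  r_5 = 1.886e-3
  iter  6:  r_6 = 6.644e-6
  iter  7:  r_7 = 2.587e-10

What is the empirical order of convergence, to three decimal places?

1.798

p ≈ ln(r_7/r_6) / ln(r_6/r_5)
  = ln(2.587e-10/6.644e-6) / ln(6.644e-6/1.886e-3)
  = ln(3.89374e-05) / ln(0.0035228)
  = -10.153555 / -5.648499 ≈ 1.797567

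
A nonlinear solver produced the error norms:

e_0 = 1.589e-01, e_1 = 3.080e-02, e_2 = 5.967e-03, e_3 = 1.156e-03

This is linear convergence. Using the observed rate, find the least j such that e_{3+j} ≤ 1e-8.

Rate ρ ≈ e_3/e_2 = 1.156e-03/5.967e-03 = 0.1937.
After j more steps, e_{3+j} ≈ 1.156e-03·ρ^j; need ρ^j ≤ 1e-8/1.156e-03 = 8.65052e-06.
j ≥ ln(8.65052e-06)/ln(0.1937) = -11.6579/-1.64144 = 7.102.
So 8 more iterations are needed.

8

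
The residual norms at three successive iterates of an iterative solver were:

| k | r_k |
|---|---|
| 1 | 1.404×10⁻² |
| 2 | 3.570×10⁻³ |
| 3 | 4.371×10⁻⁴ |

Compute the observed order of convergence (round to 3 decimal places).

1.534

p ≈ ln(r_3/r_2) / ln(r_2/r_1)
  = ln(4.371×10⁻⁴/3.570×10⁻³) / ln(3.570×10⁻³/1.404×10⁻²)
  = ln(0.122437) / ln(0.254274)
  = -2.100159 / -1.369343 ≈ 1.533698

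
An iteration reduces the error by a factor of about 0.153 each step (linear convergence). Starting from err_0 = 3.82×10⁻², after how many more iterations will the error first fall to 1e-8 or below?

9

After k steps, err_k ≈ 3.82×10⁻²·0.153^k.
Need 0.153^k ≤ 1e-8/3.82×10⁻² = 2.6178e-07.
k ≥ ln(2.6178e-07)/ln(0.153) = -15.1558/-1.87732 = 8.073.
Smallest integer k = 9.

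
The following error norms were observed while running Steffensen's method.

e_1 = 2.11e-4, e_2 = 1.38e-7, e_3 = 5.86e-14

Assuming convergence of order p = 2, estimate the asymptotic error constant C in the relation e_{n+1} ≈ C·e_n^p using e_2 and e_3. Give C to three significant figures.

3.08

C ≈ e_3 / e_2^2
  = 5.86e-14 / (1.38e-7)^2
  = 5.86e-14 / 1.9044e-14 ≈ 3.0771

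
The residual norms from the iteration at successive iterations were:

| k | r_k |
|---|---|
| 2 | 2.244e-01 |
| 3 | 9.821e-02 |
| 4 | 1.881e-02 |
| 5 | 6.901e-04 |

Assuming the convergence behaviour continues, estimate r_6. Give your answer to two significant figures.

First estimate the order: p ≈ ln(r_5/r_4) / ln(r_4/r_3) = ln(6.901e-04/1.881e-02)/ln(1.881e-02/9.821e-02) = ln(0.0366879)/ln(0.191528) ≈ 1.9999.
Then r_6 ≈ r_5·(r_5/r_4)^p = 6.901e-04·(0.0366879)^1.9999 = 6.901e-04·0.00134645 ≈ 9.292e-07.

9.3e-7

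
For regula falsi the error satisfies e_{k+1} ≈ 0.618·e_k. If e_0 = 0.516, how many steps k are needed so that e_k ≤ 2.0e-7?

31

After k steps, e_k ≈ 0.516·0.618^k.
Need 0.618^k ≤ 2.0e-7/0.516 = 3.87597e-07.
k ≥ ln(3.87597e-07)/ln(0.618) = -14.7633/-0.48127 = 30.676.
Smallest integer k = 31.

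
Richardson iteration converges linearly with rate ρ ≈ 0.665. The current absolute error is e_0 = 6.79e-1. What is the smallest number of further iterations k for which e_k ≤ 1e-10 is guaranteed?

56

After k steps, e_k ≈ 6.79e-1·0.665^k.
Need 0.665^k ≤ 1e-10/6.79e-1 = 1.47275e-10.
k ≥ ln(1.47275e-10)/ln(0.665) = -22.6387/-0.40797 = 55.491.
Smallest integer k = 56.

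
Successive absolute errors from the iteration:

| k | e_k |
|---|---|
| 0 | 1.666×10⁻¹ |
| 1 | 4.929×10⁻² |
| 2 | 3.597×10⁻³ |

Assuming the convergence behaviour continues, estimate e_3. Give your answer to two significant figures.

First estimate the order: p ≈ ln(e_2/e_1) / ln(e_1/e_0) = ln(3.597×10⁻³/4.929×10⁻²)/ln(4.929×10⁻²/1.666×10⁻¹) = ln(0.0729763)/ln(0.295858) ≈ 2.1493.
Then e_3 ≈ e_2·(e_2/e_1)^p = 3.597×10⁻³·(0.0729763)^2.1493 = 3.597×10⁻³·0.00360277 ≈ 1.296e-05.

1.3e-5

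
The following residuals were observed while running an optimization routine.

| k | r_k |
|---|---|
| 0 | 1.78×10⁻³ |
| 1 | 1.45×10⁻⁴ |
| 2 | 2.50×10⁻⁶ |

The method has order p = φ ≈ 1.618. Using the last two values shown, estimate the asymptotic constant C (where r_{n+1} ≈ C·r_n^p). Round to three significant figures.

C ≈ r_2 / r_1^1.618
  = 2.50×10⁻⁶ / (1.45×10⁻⁴)^1.618
  = 2.50×10⁻⁶ / 6.15309e-07 ≈ 4.063

4.06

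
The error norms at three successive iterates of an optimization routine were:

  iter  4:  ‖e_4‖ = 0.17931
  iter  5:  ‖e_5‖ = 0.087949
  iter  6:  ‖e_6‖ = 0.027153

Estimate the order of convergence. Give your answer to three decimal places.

p ≈ ln(‖e_6‖/‖e_5‖) / ln(‖e_5‖/‖e_4‖)
  = ln(0.027153/0.087949) / ln(0.087949/0.17931)
  = ln(0.308736) / ln(0.490486)
  = -1.175269 / -0.712359 ≈ 1.649827

1.650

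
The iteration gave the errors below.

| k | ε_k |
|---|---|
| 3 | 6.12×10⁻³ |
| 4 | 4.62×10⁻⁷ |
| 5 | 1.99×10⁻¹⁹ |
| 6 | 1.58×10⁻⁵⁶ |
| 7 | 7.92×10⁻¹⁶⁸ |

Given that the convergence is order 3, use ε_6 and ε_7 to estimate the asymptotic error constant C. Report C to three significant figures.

2.01

C ≈ ε_7 / ε_6^3
  = 7.92×10⁻¹⁶⁸ / (1.58×10⁻⁵⁶)^3
  = 7.92×10⁻¹⁶⁸ / 3.94431e-168 ≈ 2.008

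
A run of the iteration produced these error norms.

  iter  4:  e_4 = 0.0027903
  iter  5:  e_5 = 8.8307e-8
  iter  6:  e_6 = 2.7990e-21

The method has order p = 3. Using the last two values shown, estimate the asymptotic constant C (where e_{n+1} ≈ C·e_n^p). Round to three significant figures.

C ≈ e_6 / e_5^3
  = 2.7990e-21 / (8.8307e-8)^3
  = 2.7990e-21 / 6.88629e-22 ≈ 4.0646

4.06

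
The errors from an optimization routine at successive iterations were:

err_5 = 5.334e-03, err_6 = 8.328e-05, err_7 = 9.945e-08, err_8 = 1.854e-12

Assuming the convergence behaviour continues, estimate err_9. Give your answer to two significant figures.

First estimate the order: p ≈ ln(err_8/err_7) / ln(err_7/err_6) = ln(1.854e-12/9.945e-08)/ln(9.945e-08/8.328e-05) = ln(1.86425e-05)/ln(0.00119416) ≈ 1.6181.
Then err_9 ≈ err_8·(err_8/err_7)^p = 1.854e-12·(1.86425e-05)^1.6181 = 1.854e-12·2.22435e-08 ≈ 4.124e-20.

4.1e-20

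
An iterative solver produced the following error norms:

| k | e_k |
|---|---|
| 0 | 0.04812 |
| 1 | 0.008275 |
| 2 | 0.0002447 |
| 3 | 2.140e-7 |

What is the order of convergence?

Consecutive ratios: e_3/e_2 = 2.140e-7/0.0002447 = 0.00087454, e_2/e_1 = 0.0002447/0.008275 = 0.029571.
p ≈ ln(0.00087454)/ln(0.029571) = -7.0418/-3.5210 ≈ 2.00.
So the convergence is quadratic (order 2).

2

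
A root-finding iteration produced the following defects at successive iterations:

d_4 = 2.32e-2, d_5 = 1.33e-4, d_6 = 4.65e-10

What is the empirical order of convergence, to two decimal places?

p ≈ ln(d_6/d_5) / ln(d_5/d_4)
  = ln(4.65e-10/1.33e-4) / ln(1.33e-4/2.32e-2)
  = ln(3.49624e-06) / ln(0.00573276)
  = -12.56382 / -5.16156 ≈ 2.43411

2.43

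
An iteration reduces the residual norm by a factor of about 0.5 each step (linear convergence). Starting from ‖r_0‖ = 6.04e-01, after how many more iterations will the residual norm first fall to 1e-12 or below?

After k steps, ‖r_k‖ ≈ 6.04e-01·0.5^k.
Need 0.5^k ≤ 1e-12/6.04e-01 = 1.65563e-12.
k ≥ ln(1.65563e-12)/ln(0.5) = -27.1268/-0.69315 = 39.136.
Smallest integer k = 40.

40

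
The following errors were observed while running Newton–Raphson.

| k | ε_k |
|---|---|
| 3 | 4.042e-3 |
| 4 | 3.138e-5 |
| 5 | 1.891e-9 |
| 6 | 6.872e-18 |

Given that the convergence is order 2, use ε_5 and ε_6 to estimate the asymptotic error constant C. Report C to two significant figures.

C ≈ ε_6 / ε_5^2
  = 6.872e-18 / (1.891e-9)^2
  = 6.872e-18 / 3.57588e-18 ≈ 1.9218

1.9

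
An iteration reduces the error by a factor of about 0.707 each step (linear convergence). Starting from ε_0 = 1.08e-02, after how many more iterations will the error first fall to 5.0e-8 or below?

After k steps, ε_k ≈ 1.08e-02·0.707^k.
Need 0.707^k ≤ 5.0e-8/1.08e-02 = 4.62963e-06.
k ≥ ln(4.62963e-06)/ln(0.707) = -12.2830/-0.34672 = 35.426.
Smallest integer k = 36.

36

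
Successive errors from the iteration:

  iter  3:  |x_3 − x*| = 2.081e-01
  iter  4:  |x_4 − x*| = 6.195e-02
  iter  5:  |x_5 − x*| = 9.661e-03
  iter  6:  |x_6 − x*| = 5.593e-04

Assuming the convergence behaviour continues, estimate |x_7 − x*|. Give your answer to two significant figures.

7.1e-6

First estimate the order: p ≈ ln(|x_6 − x*|/|x_5 − x*|) / ln(|x_5 − x*|/|x_4 − x*|) = ln(5.593e-04/9.661e-03)/ln(9.661e-03/6.195e-02) = ln(0.0578926)/ln(0.155948) ≈ 1.5333.
Then |x_7 − x*| ≈ |x_6 − x*|·(|x_6 − x*|/|x_5 − x*|)^p = 5.593e-04·(0.0578926)^1.5333 = 5.593e-04·0.0126686 ≈ 7.086e-06.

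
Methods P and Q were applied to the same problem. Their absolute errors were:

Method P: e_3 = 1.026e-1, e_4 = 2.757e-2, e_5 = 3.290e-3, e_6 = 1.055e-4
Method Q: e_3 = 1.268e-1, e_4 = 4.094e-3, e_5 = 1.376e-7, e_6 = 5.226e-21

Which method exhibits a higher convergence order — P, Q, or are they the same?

Method P: p ≈ ln(1.055e-4/3.290e-3)/ln(3.290e-3/2.757e-2) ≈ 1.62.
Method Q: p ≈ ln(5.226e-21/1.376e-7)/ln(1.376e-7/4.094e-3) ≈ 3.00.
Method Q has the higher order (≈3.0 vs ≈1.6).

Q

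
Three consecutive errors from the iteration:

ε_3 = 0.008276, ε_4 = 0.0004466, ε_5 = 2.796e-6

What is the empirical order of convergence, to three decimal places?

p ≈ ln(ε_5/ε_4) / ln(ε_4/ε_3)
  = ln(2.796e-6/0.0004466) / ln(0.0004466/0.008276)
  = ln(0.00626064) / ln(0.0539633)
  = -5.073473 / -2.919451 ≈ 1.737817

1.738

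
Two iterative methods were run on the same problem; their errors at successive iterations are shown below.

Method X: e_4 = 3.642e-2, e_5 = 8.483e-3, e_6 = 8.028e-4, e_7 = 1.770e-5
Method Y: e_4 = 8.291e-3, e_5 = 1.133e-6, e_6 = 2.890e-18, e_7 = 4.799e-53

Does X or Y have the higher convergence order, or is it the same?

Y

Method X: p ≈ ln(1.770e-5/8.028e-4)/ln(8.028e-4/8.483e-3) ≈ 1.62.
Method Y: p ≈ ln(4.799e-53/2.890e-18)/ln(2.890e-18/1.133e-6) ≈ 3.00.
Method Y has the higher order (≈3.0 vs ≈1.6).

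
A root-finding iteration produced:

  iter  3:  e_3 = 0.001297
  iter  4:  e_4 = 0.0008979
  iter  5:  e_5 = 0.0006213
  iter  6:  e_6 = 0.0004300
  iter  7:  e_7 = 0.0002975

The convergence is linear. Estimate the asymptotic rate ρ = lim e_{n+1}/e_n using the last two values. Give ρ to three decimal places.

ρ ≈ e_7/e_6 = 0.0002975/0.0004300 = 0.69186

0.692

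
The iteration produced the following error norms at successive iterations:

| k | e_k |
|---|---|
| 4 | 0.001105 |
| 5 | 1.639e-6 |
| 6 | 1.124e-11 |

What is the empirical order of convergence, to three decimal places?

1.825

p ≈ ln(e_6/e_5) / ln(e_5/e_4)
  = ln(1.124e-11/1.639e-6) / ln(1.639e-6/0.001105)
  = ln(6.85784e-06) / ln(0.00148326)
  = -11.890118 / -6.513513 ≈ 1.825454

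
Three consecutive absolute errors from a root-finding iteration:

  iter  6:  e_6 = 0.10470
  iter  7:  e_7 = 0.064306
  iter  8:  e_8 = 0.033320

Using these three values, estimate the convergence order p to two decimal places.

1.35

p ≈ ln(e_8/e_7) / ln(e_7/e_6)
  = ln(0.033320/0.064306) / ln(0.064306/0.10470)
  = ln(0.518148) / ln(0.614193)
  = -0.65749 / -0.48745 ≈ 1.34884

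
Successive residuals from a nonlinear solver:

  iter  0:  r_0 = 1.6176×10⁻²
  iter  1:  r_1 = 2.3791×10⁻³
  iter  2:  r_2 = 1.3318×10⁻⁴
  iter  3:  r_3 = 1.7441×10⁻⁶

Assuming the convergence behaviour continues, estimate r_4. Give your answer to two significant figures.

First estimate the order: p ≈ ln(r_3/r_2) / ln(r_2/r_1) = ln(1.7441×10⁻⁶/1.3318×10⁻⁴)/ln(1.3318×10⁻⁴/2.3791×10⁻³) = ln(0.0130958)/ln(0.0559792) ≈ 1.5039.
Then r_4 ≈ r_3·(r_3/r_2)^p = 1.7441×10⁻⁶·(0.0130958)^1.5039 = 1.7441×10⁻⁶·0.00147352 ≈ 2.57e-09.

2.6e-9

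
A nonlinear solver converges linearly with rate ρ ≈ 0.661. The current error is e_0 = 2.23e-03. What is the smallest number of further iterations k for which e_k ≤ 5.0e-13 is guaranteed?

After k steps, e_k ≈ 2.23e-03·0.661^k.
Need 0.661^k ≤ 5.0e-13/2.23e-03 = 2.24215e-10.
k ≥ ln(2.24215e-10)/ln(0.661) = -22.2184/-0.41400 = 53.668.
Smallest integer k = 54.

54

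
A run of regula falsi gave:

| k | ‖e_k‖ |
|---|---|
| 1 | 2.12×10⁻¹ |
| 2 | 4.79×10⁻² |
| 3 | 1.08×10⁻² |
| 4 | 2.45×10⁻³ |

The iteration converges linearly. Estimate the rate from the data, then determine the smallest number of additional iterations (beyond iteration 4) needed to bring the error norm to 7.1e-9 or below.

Rate ρ ≈ ‖e_4‖/‖e_3‖ = 2.45×10⁻³/1.08×10⁻² = 0.2269.
After j more steps, ‖e_{4+j}‖ ≈ 2.45×10⁻³·ρ^j; need ρ^j ≤ 7.1e-9/2.45×10⁻³ = 2.89796e-06.
j ≥ ln(2.89796e-06)/ln(0.2269) = -12.7515/-1.48325 = 8.597.
So 9 more iterations are needed.

9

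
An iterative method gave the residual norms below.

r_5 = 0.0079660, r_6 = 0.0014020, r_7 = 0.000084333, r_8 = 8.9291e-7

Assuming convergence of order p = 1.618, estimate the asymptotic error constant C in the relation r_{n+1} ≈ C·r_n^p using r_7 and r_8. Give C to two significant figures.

3.5

C ≈ r_8 / r_7^1.618
  = 8.9291e-7 / (0.000084333)^1.618
  = 8.9291e-7 / 2.56014e-07 ≈ 3.4877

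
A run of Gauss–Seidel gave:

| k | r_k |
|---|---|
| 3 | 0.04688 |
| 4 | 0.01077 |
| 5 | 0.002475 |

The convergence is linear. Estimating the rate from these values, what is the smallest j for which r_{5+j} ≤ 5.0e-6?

Rate ρ ≈ r_5/r_4 = 0.002475/0.01077 = 0.2298.
After j more steps, r_{5+j} ≈ 0.002475·ρ^j; need ρ^j ≤ 5.0e-6/0.002475 = 0.0020202.
j ≥ ln(0.0020202)/ln(0.2298) = -6.2046/-1.47055 = 4.219.
So 5 more iterations are needed.

5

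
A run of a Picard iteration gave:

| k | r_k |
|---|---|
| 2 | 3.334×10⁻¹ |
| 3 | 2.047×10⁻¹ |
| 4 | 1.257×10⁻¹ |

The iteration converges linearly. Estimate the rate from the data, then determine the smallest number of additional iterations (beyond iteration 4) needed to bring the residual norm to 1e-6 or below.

Rate ρ ≈ r_4/r_3 = 1.257×10⁻¹/2.047×10⁻¹ = 0.6141.
After j more steps, r_{4+j} ≈ 1.257×10⁻¹·ρ^j; need ρ^j ≤ 1e-6/1.257×10⁻¹ = 7.95545e-06.
j ≥ ln(7.95545e-06)/ln(0.6141) = -11.7417/-0.48760 = 24.081.
So 25 more iterations are needed.

25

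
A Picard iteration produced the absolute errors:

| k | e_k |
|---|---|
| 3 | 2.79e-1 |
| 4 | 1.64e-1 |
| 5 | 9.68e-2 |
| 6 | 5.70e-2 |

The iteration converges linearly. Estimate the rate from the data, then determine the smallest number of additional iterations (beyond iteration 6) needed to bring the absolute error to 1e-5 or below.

Rate ρ ≈ e_6/e_5 = 5.70e-2/9.68e-2 = 0.5888.
After j more steps, e_{6+j} ≈ 5.70e-2·ρ^j; need ρ^j ≤ 1e-5/5.70e-2 = 0.000175439.
j ≥ ln(0.000175439)/ln(0.5888) = -8.6482/-0.52967 = 16.328.
So 17 more iterations are needed.

17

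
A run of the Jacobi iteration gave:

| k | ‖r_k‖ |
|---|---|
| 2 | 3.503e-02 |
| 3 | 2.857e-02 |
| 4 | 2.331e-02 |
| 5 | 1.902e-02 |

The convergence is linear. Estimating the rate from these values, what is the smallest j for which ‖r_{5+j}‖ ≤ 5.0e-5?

30

Rate ρ ≈ ‖r_5‖/‖r_4‖ = 1.902e-02/2.331e-02 = 0.8160.
After j more steps, ‖r_{5+j}‖ ≈ 1.902e-02·ρ^j; need ρ^j ≤ 5.0e-5/1.902e-02 = 0.00262881.
j ≥ ln(0.00262881)/ln(0.8160) = -5.9412/-0.20334 = 29.218.
So 30 more iterations are needed.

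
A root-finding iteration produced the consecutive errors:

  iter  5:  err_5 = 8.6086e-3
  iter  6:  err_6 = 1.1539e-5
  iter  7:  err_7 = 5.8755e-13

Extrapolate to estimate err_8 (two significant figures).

First estimate the order: p ≈ ln(err_7/err_6) / ln(err_6/err_5) = ln(5.8755e-13/1.1539e-5)/ln(1.1539e-5/8.6086e-3) = ln(5.09186e-08)/ln(0.0013404) ≈ 2.5387.
Then err_8 ≈ err_7·(err_7/err_6)^p = 5.8755e-13·(5.09186e-08)^2.5387 = 5.8755e-13·3.05455e-19 ≈ 1.795e-31.

1.8e-31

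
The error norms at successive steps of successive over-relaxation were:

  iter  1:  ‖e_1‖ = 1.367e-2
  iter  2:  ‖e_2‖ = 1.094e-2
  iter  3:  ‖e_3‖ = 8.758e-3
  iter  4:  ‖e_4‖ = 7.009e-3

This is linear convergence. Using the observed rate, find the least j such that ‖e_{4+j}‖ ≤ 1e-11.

Rate ρ ≈ ‖e_4‖/‖e_3‖ = 7.009e-3/8.758e-3 = 0.8003.
After j more steps, ‖e_{4+j}‖ ≈ 7.009e-3·ρ^j; need ρ^j ≤ 1e-11/7.009e-3 = 1.42674e-09.
j ≥ ln(1.42674e-09)/ln(0.8003) = -20.3679/-0.22277 = 91.430.
So 92 more iterations are needed.

92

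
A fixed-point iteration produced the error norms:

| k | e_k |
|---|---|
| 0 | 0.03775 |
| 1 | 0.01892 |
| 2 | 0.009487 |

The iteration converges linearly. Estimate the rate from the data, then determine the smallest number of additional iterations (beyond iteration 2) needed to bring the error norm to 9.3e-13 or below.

34

Rate ρ ≈ e_2/e_1 = 0.009487/0.01892 = 0.5014.
After j more steps, e_{2+j} ≈ 0.009487·ρ^j; need ρ^j ≤ 9.3e-13/0.009487 = 9.80289e-11.
j ≥ ln(9.80289e-11)/ln(0.5014) = -23.0458/-0.69035 = 33.383.
So 34 more iterations are needed.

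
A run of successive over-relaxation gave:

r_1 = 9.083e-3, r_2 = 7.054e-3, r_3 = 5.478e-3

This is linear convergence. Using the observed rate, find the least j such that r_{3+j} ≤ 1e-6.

35

Rate ρ ≈ r_3/r_2 = 5.478e-3/7.054e-3 = 0.7766.
After j more steps, r_{3+j} ≈ 5.478e-3·ρ^j; need ρ^j ≤ 1e-6/5.478e-3 = 0.000182548.
j ≥ ln(0.000182548)/ln(0.7766) = -8.6085/-0.25283 = 34.049.
So 35 more iterations are needed.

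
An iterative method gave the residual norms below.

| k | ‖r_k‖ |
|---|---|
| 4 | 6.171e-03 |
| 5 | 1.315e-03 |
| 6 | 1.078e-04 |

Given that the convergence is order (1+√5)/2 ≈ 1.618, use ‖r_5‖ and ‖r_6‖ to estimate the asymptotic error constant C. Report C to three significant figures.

C ≈ ‖r_6‖ / ‖r_5‖^1.618
  = 1.078e-04 / (1.315e-03)^1.618
  = 1.078e-04 / 2.17983e-05 ≈ 4.9453

4.95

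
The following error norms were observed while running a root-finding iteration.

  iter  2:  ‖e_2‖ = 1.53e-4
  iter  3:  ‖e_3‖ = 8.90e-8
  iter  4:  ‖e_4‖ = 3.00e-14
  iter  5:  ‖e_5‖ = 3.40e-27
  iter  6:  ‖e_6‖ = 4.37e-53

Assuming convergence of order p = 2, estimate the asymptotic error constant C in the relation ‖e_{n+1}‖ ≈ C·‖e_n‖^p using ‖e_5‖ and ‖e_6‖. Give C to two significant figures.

3.8

C ≈ ‖e_6‖ / ‖e_5‖^2
  = 4.37e-53 / (3.40e-27)^2
  = 4.37e-53 / 1.156e-53 ≈ 3.7803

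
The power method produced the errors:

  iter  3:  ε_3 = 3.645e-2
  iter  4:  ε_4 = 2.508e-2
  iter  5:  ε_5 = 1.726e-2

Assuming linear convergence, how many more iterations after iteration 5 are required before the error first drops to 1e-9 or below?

45

Rate ρ ≈ ε_5/ε_4 = 1.726e-2/2.508e-2 = 0.6882.
After j more steps, ε_{5+j} ≈ 1.726e-2·ρ^j; need ρ^j ≤ 1e-9/1.726e-2 = 5.79374e-08.
j ≥ ln(5.79374e-08)/ln(0.6882) = -16.6639/-0.37368 = 44.594.
So 45 more iterations are needed.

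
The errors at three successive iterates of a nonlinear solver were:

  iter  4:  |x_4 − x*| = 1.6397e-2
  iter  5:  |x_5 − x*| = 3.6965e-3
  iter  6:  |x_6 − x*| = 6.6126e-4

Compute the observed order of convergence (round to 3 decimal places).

p ≈ ln(|x_6 − x*|/|x_5 − x*|) / ln(|x_5 − x*|/|x_4 − x*|)
  = ln(6.6126e-4/3.6965e-3) / ln(3.6965e-3/1.6397e-2)
  = ln(0.178888) / ln(0.225438)
  = -1.720995 / -1.489710 ≈ 1.155255

1.155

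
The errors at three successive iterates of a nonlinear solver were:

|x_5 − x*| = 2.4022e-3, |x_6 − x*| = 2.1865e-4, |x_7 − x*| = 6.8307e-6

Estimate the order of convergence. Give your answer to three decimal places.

1.446

p ≈ ln(|x_7 − x*|/|x_6 − x*|) / ln(|x_6 − x*|/|x_5 − x*|)
  = ln(6.8307e-6/2.1865e-4) / ln(2.1865e-4/2.4022e-3)
  = ln(0.0312403) / ln(0.0910207)
  = -3.466046 / -2.396668 ≈ 1.446194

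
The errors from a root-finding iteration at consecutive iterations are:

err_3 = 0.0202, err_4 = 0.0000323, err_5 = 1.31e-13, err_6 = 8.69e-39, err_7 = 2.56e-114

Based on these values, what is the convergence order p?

Consecutive ratios: err_7/err_6 = 2.56e-114/8.69e-39 = 2.94591e-76, err_6/err_5 = 8.69e-39/1.31e-13 = 6.63359e-26.
p ≈ ln(2.94591e-76)/ln(6.63359e-26) = -173.9160/-57.9751 ≈ 3.00.
So the convergence is cubic (order 3).

3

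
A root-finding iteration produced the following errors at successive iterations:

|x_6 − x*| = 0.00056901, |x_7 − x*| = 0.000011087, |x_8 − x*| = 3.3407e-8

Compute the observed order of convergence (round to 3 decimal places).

p ≈ ln(|x_8 − x*|/|x_7 − x*|) / ln(|x_7 − x*|/|x_6 − x*|)
  = ln(3.3407e-8/0.000011087) / ln(0.000011087/0.00056901)
  = ln(0.00301317) / ln(0.0194847)
  = -5.804763 / -3.938126 ≈ 1.473991

1.474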